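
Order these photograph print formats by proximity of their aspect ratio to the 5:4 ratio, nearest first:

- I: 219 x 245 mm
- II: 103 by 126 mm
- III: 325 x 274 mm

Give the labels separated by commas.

I: 245/219 ≈ 1.119 → |1.119 − 1.250| = 0.131
II: 126/103 ≈ 1.223 → |1.223 − 1.250| = 0.027
III: 325/274 ≈ 1.186 → |1.186 − 1.250| = 0.064

II, III, I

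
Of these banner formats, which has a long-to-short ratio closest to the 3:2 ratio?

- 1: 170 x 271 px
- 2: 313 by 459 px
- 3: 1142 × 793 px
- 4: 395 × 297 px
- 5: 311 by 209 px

5

Target 3:2 ≈ 1.500.
1: 1.594 (Δ0.094)  2: 1.466 (Δ0.034)  3: 1.440 (Δ0.060)  4: 1.330 (Δ0.170)  5: 1.488 (Δ0.012)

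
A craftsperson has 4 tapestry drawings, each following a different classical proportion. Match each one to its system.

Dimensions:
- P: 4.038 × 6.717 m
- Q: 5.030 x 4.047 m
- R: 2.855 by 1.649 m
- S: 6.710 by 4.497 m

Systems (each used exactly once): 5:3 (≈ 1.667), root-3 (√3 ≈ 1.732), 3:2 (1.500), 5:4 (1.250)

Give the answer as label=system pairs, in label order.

P=5:3, Q=5:4, R=root-3, S=3:2

Ratios: P ≈ 1.663; Q ≈ 1.243; R ≈ 1.731; S ≈ 1.492.
Targets: 5:3 ≈ 1.667; root-3 ≈ 1.732; 3:2 ≈ 1.500; 5:4 ≈ 1.250.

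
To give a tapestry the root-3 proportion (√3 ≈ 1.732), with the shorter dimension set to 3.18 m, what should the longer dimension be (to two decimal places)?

root-3 ≈ 1.73205.
Longer side = 3.18 × 1.73205 ≈ 5.5079 → 5.51 m.

5.51 m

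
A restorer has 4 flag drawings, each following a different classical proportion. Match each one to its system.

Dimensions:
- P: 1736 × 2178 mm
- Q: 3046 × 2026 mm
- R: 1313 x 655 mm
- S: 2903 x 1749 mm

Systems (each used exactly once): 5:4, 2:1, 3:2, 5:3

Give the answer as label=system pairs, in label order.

P=5:4, Q=3:2, R=2:1, S=5:3

P = 2178/1736 ≈ 1.255 → 5:4 (1.250)
Q = 3046/2026 ≈ 1.503 → 3:2 (1.500)
R = 1313/655 ≈ 2.005 → 2:1 (2.000)
S = 2903/1749 ≈ 1.660 → 5:3 (1.667)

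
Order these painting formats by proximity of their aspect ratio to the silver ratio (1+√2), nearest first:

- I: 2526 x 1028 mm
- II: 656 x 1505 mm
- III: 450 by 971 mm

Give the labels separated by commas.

I, II, III

Ratios: I = 2526 / 1028 ≈ 2.457; II = 1505 / 656 ≈ 2.294; III = 971 / 450 ≈ 2.158.
|Δ from 2.414|: I 0.043; II 0.120; III 0.256.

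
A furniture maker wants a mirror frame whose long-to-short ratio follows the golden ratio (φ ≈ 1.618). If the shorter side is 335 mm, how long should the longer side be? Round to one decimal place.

542.0 mm

golden ratio ≈ 1.61803.
Longer side = 335 × 1.61803 ≈ 542.040 → 542.0 mm.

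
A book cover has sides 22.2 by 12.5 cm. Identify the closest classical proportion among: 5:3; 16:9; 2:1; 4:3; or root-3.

Ratio = 22.2 / 12.5 ≈ 1.776.
Distances: 5:3 1.667 (Δ 0.109); 16:9 1.778 (Δ 0.002); 2:1 2.000 (Δ 0.224); 4:3 1.333 (Δ 0.443); root-3 1.732 (Δ 0.044).

16:9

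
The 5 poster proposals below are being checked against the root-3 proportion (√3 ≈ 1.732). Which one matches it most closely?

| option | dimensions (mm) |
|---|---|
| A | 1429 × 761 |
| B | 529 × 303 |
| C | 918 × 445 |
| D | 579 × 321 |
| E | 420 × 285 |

Ratios (long/short): A ≈ 1.878; B ≈ 1.746; C ≈ 2.063; D ≈ 1.804; E ≈ 1.474.
root-3 ≈ 1.732; option B is nearest (Δ 0.014).

B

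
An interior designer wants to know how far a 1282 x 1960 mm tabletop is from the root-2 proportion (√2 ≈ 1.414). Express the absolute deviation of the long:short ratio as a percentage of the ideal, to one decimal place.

8.1%

Ratio = 1960 / 1282 ≈ 1.5289.
Ideal root-2 ≈ 1.4142. |1.5289 − 1.4142| / 1.4142 ≈ 8.11% → 8.1%.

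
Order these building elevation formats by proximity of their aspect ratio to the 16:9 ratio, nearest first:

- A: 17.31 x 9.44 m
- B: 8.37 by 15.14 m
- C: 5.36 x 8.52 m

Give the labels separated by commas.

A: 17.31/9.44 ≈ 1.834 → |1.834 − 1.778| = 0.056
B: 15.14/8.37 ≈ 1.809 → |1.809 − 1.778| = 0.031
C: 8.52/5.36 ≈ 1.590 → |1.590 − 1.778| = 0.188

B, A, C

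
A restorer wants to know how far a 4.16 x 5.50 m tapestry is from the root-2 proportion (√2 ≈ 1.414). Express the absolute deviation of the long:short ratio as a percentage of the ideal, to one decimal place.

6.5%

Ratio = 5.50 / 4.16 ≈ 1.3221.
Ideal root-2 ≈ 1.4142. |1.3221 − 1.4142| / 1.4142 ≈ 6.51% → 6.5%.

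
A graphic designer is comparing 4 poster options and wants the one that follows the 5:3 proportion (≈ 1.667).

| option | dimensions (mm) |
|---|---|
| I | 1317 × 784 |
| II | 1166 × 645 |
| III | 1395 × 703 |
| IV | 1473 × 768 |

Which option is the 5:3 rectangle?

I

Target 5:3 ≈ 1.667.
I: 1.680 (Δ0.013)  II: 1.808 (Δ0.141)  III: 1.984 (Δ0.317)  IV: 1.918 (Δ0.251)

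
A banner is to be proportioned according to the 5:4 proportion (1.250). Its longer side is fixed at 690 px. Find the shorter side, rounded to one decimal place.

552.0 px

5:4 = 1.25000.
Shorter side = 690 ÷ 1.25000 ≈ 552.000 → 552.0 px.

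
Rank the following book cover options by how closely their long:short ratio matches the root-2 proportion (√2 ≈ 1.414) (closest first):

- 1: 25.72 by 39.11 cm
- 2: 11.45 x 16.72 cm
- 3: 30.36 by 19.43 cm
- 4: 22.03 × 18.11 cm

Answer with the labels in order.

1: 39.11/25.72 ≈ 1.521 → |1.521 − 1.414| = 0.107
2: 16.72/11.45 ≈ 1.460 → |1.460 − 1.414| = 0.046
3: 30.36/19.43 ≈ 1.563 → |1.563 − 1.414| = 0.149
4: 22.03/18.11 ≈ 1.216 → |1.216 − 1.414| = 0.198

2, 1, 3, 4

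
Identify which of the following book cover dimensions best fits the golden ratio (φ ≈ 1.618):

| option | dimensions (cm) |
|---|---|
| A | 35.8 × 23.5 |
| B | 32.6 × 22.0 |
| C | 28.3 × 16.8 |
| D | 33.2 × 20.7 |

D

Ratios (long/short): A ≈ 1.523; B ≈ 1.482; C ≈ 1.685; D ≈ 1.604.
golden ratio ≈ 1.618; option D is nearest (Δ 0.014).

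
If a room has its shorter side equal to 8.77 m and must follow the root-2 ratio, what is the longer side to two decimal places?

12.40 m

root-2 ≈ 1.41421.
Longer side = 8.77 × 1.41421 ≈ 12.4026 → 12.40 m.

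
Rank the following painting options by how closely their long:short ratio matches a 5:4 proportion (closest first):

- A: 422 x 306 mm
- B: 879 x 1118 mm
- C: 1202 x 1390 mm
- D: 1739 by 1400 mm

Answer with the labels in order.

Ratios: A = 422 / 306 ≈ 1.379; B = 1118 / 879 ≈ 1.272; C = 1390 / 1202 ≈ 1.156; D = 1739 / 1400 ≈ 1.242.
|Δ from 1.250|: A 0.129; B 0.022; C 0.094; D 0.008.

D, B, C, A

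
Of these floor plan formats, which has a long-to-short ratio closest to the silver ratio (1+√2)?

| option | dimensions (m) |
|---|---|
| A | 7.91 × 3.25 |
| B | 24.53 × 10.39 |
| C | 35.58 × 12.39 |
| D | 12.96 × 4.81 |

Ratios (long/short): A ≈ 2.434; B ≈ 2.361; C ≈ 2.872; D ≈ 2.694.
silver ratio ≈ 2.414; option A is nearest (Δ 0.020).

A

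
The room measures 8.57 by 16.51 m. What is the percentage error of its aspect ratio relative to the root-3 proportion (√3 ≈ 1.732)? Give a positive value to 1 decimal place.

Ratio = 16.51 / 8.57 ≈ 1.9265.
Ideal root-3 ≈ 1.7321. |1.9265 − 1.7321| / 1.7321 ≈ 11.22% → 11.2%.

11.2%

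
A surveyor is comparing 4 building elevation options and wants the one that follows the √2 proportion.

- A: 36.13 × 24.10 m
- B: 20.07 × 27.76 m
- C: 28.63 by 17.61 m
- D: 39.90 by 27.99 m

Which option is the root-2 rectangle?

D

Ratios (long/short): A ≈ 1.499; B ≈ 1.383; C ≈ 1.626; D ≈ 1.426.
root-2 ≈ 1.414; option D is nearest (Δ 0.012).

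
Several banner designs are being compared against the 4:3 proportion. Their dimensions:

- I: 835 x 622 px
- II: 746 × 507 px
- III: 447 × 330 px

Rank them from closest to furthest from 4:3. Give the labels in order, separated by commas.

I: 835/622 ≈ 1.342 → |1.342 − 1.333| = 0.009
II: 746/507 ≈ 1.471 → |1.471 − 1.333| = 0.138
III: 447/330 ≈ 1.355 → |1.355 − 1.333| = 0.022

I, III, II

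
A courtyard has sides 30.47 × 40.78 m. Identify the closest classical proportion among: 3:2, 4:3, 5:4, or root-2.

Ratio = 40.78 / 30.47 ≈ 1.338.
Distances: 3:2 1.500 (Δ 0.162); 4:3 1.333 (Δ 0.005); 5:4 1.250 (Δ 0.088); root-2 1.414 (Δ 0.076).

4:3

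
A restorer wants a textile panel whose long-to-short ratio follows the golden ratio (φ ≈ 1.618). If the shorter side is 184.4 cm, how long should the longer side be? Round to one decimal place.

298.4 cm

golden ratio ≈ 1.61803.
Longer side = 184.4 × 1.61803 ≈ 298.365 → 298.4 cm.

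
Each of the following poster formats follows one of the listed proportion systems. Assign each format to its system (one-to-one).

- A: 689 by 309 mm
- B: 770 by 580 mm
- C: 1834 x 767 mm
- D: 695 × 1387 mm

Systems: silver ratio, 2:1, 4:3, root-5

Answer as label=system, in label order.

A = 689/309 ≈ 2.230 → root-5 (2.236)
B = 770/580 ≈ 1.328 → 4:3 (1.333)
C = 1834/767 ≈ 2.391 → silver ratio (2.414)
D = 1387/695 ≈ 1.996 → 2:1 (2.000)

A=root-5, B=4:3, C=silver ratio, D=2:1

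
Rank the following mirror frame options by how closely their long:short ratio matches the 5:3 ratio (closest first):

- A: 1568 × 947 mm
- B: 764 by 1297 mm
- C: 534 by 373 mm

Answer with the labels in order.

A, B, C

Ratios: A = 1568 / 947 ≈ 1.656; B = 1297 / 764 ≈ 1.698; C = 534 / 373 ≈ 1.432.
|Δ from 1.667|: A 0.011; B 0.031; C 0.235.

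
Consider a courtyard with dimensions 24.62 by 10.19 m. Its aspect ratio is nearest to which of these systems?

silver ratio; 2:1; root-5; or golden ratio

Ratio = 24.62 / 10.19 ≈ 2.416.
Distances: silver ratio 2.414 (Δ 0.002); 2:1 2.000 (Δ 0.416); root-5 2.236 (Δ 0.180); golden ratio 1.618 (Δ 0.798).

silver ratio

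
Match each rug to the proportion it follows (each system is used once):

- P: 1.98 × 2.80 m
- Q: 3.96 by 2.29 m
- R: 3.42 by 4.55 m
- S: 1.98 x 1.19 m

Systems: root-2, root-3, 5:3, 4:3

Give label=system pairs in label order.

P = 2.80/1.98 ≈ 1.414 → root-2 (1.414)
Q = 3.96/2.29 ≈ 1.729 → root-3 (1.732)
R = 4.55/3.42 ≈ 1.330 → 4:3 (1.333)
S = 1.98/1.19 ≈ 1.664 → 5:3 (1.667)

P=root-2, Q=root-3, R=4:3, S=5:3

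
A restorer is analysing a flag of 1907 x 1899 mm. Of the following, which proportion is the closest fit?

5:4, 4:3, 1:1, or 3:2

Ratio = 1907 / 1899 ≈ 1.004.
Distances: 5:4 1.250 (Δ 0.246); 4:3 1.333 (Δ 0.329); 1:1 1.000 (Δ 0.004); 3:2 1.500 (Δ 0.496).

1:1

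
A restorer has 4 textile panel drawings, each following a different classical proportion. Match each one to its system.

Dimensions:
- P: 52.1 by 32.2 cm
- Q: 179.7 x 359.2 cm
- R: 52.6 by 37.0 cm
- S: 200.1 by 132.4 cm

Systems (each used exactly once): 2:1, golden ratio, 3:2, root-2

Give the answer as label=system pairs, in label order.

P=golden ratio, Q=2:1, R=root-2, S=3:2

Ratios: P ≈ 1.618; Q ≈ 1.999; R ≈ 1.422; S ≈ 1.511.
Targets: 2:1 ≈ 2.000; golden ratio ≈ 1.618; 3:2 ≈ 1.500; root-2 ≈ 1.414.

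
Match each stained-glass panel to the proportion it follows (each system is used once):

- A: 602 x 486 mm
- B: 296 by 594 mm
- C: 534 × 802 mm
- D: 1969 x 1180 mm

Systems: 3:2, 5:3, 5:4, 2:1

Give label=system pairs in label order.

A=5:4, B=2:1, C=3:2, D=5:3

A = 602/486 ≈ 1.239 → 5:4 (1.250)
B = 594/296 ≈ 2.007 → 2:1 (2.000)
C = 802/534 ≈ 1.502 → 3:2 (1.500)
D = 1969/1180 ≈ 1.669 → 5:3 (1.667)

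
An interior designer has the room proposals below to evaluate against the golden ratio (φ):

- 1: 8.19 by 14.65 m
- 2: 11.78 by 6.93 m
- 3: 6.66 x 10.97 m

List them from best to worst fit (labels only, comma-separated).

1: 14.65/8.19 ≈ 1.789 → |1.789 − 1.618| = 0.171
2: 11.78/6.93 ≈ 1.700 → |1.700 − 1.618| = 0.082
3: 10.97/6.66 ≈ 1.647 → |1.647 − 1.618| = 0.029

3, 2, 1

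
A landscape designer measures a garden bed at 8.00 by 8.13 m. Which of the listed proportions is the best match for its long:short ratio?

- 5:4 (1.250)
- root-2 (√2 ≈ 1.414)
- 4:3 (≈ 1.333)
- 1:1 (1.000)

1:1

8.13/8.00 ≈ 1.016. Nearest candidates are 1:1 (1.000, off by 0.016) and 5:4 (1.250, off by 0.234).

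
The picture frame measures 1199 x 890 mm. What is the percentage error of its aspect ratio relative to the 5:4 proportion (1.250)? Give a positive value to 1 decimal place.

Ratio = 1199 / 890 ≈ 1.3472.
Ideal 5:4 = 1.2500. |1.3472 − 1.2500| / 1.2500 ≈ 7.78% → 7.8%.

7.8%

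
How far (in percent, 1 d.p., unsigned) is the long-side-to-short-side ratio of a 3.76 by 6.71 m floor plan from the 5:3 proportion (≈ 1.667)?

7.1%

Ratio = 6.71 / 3.76 ≈ 1.7846.
Ideal 5:3 ≈ 1.6667. |1.7846 − 1.6667| / 1.6667 ≈ 7.07% → 7.1%.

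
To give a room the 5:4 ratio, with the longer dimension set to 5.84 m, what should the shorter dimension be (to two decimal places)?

5:4 = 1.25000.
Shorter side = 5.84 ÷ 1.25000 ≈ 4.6720 → 4.67 m.

4.67 m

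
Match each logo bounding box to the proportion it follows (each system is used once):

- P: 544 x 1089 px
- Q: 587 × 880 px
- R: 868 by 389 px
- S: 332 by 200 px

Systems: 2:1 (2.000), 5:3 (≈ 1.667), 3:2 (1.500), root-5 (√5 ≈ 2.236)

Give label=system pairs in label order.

P=2:1, Q=3:2, R=root-5, S=5:3

P = 1089/544 ≈ 2.002 → 2:1 (2.000)
Q = 880/587 ≈ 1.499 → 3:2 (1.500)
R = 868/389 ≈ 2.231 → root-5 (2.236)
S = 332/200 ≈ 1.660 → 5:3 (1.667)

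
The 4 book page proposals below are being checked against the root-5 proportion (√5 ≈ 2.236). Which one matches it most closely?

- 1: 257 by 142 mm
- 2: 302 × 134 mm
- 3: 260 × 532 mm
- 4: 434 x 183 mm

Ratios (long/short): 1 ≈ 1.810; 2 ≈ 2.254; 3 ≈ 2.046; 4 ≈ 2.372.
root-5 ≈ 2.236; option 2 is nearest (Δ 0.018).

2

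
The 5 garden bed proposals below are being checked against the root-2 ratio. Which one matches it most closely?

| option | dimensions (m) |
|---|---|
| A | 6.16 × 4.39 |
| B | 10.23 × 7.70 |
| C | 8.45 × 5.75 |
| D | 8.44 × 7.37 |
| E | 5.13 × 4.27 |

A

Ratios (long/short): A ≈ 1.403; B ≈ 1.329; C ≈ 1.470; D ≈ 1.145; E ≈ 1.201.
root-2 ≈ 1.414; option A is nearest (Δ 0.011).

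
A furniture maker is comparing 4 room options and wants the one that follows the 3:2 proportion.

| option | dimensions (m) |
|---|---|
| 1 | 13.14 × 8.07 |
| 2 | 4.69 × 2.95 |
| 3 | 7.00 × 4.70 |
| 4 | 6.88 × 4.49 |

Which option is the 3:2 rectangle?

3

Target 3:2 ≈ 1.500.
1: 1.628 (Δ0.128)  2: 1.590 (Δ0.090)  3: 1.489 (Δ0.011)  4: 1.532 (Δ0.032)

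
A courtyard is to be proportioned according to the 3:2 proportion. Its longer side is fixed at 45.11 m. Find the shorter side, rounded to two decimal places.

30.07 m

3:2 = 1.50000.
Shorter side = 45.11 ÷ 1.50000 ≈ 30.0733 → 30.07 m.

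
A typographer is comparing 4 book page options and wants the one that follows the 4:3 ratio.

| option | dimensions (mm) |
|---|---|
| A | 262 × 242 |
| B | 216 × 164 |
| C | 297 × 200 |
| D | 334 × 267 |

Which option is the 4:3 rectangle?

B

Target 4:3 ≈ 1.333.
A: 1.083 (Δ0.250)  B: 1.317 (Δ0.016)  C: 1.485 (Δ0.152)  D: 1.251 (Δ0.082)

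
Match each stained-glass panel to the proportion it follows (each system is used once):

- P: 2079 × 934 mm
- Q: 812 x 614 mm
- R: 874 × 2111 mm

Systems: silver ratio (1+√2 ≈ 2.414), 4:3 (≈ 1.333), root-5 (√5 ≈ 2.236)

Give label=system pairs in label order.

P = 2079/934 ≈ 2.226 → root-5 (2.236)
Q = 812/614 ≈ 1.322 → 4:3 (1.333)
R = 2111/874 ≈ 2.415 → silver ratio (2.414)

P=root-5, Q=4:3, R=silver ratio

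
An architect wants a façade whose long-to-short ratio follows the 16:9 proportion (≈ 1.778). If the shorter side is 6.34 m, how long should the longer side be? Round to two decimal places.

11.27 m

16:9 ≈ 1.77778.
Longer side = 6.34 × 1.77778 ≈ 11.2711 → 11.27 m.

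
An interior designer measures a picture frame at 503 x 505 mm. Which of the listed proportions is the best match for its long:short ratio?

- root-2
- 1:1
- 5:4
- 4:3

505/503 ≈ 1.004. Nearest candidates are 1:1 (1.000, off by 0.004) and 5:4 (1.250, off by 0.246).

1:1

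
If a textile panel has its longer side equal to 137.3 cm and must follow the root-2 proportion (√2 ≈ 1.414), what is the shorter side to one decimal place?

97.1 cm

root-2 ≈ 1.41421.
Shorter side = 137.3 ÷ 1.41421 ≈ 97.086 → 97.1 cm.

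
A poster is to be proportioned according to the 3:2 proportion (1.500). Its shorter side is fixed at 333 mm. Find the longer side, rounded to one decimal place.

3:2 = 1.50000.
Longer side = 333 × 1.50000 ≈ 499.500 → 499.5 mm.

499.5 mm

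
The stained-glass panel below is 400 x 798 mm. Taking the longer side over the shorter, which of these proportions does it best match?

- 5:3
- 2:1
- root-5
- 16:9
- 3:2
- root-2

798/400 ≈ 1.995. Nearest candidates are 2:1 (2.000, off by 0.005) and 16:9 (1.778, off by 0.217).

2:1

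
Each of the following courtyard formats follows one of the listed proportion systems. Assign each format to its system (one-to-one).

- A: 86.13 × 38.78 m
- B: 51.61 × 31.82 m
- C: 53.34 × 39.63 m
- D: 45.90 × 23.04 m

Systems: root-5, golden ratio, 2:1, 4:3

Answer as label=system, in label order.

A=root-5, B=golden ratio, C=4:3, D=2:1

A = 86.13/38.78 ≈ 2.221 → root-5 (2.236)
B = 51.61/31.82 ≈ 1.622 → golden ratio (1.618)
C = 53.34/39.63 ≈ 1.346 → 4:3 (1.333)
D = 45.90/23.04 ≈ 1.992 → 2:1 (2.000)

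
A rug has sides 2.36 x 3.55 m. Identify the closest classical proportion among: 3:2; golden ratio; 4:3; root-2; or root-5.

3.55/2.36 ≈ 1.504. Nearest candidates are 3:2 (1.500, off by 0.004) and root-2 (1.414, off by 0.090).

3:2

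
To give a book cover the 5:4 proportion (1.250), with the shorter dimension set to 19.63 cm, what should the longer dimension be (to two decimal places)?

5:4 = 1.25000.
Longer side = 19.63 × 1.25000 ≈ 24.5375 → 24.54 cm.

24.54 cm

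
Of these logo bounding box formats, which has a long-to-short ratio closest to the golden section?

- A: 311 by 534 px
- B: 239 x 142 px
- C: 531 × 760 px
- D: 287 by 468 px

D

Target golden ratio ≈ 1.618.
A: 1.717 (Δ0.099)  B: 1.683 (Δ0.065)  C: 1.431 (Δ0.187)  D: 1.631 (Δ0.013)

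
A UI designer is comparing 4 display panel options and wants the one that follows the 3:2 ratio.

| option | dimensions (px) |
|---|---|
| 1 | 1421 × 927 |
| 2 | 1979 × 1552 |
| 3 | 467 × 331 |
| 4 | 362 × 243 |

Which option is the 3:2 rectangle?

4

Target 3:2 ≈ 1.500.
1: 1.533 (Δ0.033)  2: 1.275 (Δ0.225)  3: 1.411 (Δ0.089)  4: 1.490 (Δ0.010)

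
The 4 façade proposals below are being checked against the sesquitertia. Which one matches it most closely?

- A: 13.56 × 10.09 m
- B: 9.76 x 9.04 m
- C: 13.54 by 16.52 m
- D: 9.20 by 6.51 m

Target 4:3 ≈ 1.333.
A: 1.344 (Δ0.011)  B: 1.080 (Δ0.253)  C: 1.220 (Δ0.113)  D: 1.413 (Δ0.080)

A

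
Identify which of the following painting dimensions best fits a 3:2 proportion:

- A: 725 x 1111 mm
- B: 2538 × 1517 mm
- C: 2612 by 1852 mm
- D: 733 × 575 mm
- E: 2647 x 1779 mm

Target 3:2 ≈ 1.500.
A: 1.532 (Δ0.032)  B: 1.673 (Δ0.173)  C: 1.410 (Δ0.090)  D: 1.275 (Δ0.225)  E: 1.488 (Δ0.012)

E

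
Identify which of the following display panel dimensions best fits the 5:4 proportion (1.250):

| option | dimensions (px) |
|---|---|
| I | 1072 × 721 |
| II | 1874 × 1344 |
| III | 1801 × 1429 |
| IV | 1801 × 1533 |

Ratios (long/short): I ≈ 1.487; II ≈ 1.394; III ≈ 1.260; IV ≈ 1.175.
5:4 ≈ 1.250; option III is nearest (Δ 0.010).

III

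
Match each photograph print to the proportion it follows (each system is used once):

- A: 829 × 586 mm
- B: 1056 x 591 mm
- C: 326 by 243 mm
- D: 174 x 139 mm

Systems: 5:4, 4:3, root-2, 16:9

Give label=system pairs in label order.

A=root-2, B=16:9, C=4:3, D=5:4

A = 829/586 ≈ 1.415 → root-2 (1.414)
B = 1056/591 ≈ 1.787 → 16:9 (1.778)
C = 326/243 ≈ 1.342 → 4:3 (1.333)
D = 174/139 ≈ 1.252 → 5:4 (1.250)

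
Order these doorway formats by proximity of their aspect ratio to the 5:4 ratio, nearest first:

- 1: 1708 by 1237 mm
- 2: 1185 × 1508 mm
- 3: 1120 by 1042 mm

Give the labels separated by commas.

1: 1708/1237 ≈ 1.381 → |1.381 − 1.250| = 0.131
2: 1508/1185 ≈ 1.273 → |1.273 − 1.250| = 0.023
3: 1120/1042 ≈ 1.075 → |1.075 − 1.250| = 0.175

2, 1, 3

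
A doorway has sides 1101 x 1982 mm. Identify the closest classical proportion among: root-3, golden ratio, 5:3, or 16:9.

Ratio = 1982 / 1101 ≈ 1.800.
Distances: root-3 1.732 (Δ 0.068); golden ratio 1.618 (Δ 0.182); 5:3 1.667 (Δ 0.133); 16:9 1.778 (Δ 0.022).

16:9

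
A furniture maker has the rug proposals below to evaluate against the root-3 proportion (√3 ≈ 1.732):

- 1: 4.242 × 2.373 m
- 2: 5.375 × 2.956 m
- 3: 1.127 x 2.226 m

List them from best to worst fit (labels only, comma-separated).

Ratios: 1 = 4.242 / 2.373 ≈ 1.788; 2 = 5.375 / 2.956 ≈ 1.818; 3 = 2.226 / 1.127 ≈ 1.975.
|Δ from 1.732|: 1 0.056; 2 0.086; 3 0.243.

1, 2, 3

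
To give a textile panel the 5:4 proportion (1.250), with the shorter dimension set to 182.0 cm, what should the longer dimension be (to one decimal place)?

227.5 cm

5:4 = 1.25000.
Longer side = 182.0 × 1.25000 ≈ 227.500 → 227.5 cm.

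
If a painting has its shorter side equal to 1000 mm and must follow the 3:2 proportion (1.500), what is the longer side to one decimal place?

3:2 = 1.50000.
Longer side = 1000 × 1.50000 ≈ 1500.000 → 1500.0 mm.

1500.0 mm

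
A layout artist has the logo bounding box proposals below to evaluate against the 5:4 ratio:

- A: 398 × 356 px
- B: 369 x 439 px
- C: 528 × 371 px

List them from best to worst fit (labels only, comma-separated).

Ratios: A = 398 / 356 ≈ 1.118; B = 439 / 369 ≈ 1.190; C = 528 / 371 ≈ 1.423.
|Δ from 1.250|: A 0.132; B 0.060; C 0.173.

B, A, C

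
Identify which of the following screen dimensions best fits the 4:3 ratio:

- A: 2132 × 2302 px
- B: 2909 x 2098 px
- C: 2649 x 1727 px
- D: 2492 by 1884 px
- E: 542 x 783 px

D

Ratios (long/short): A ≈ 1.080; B ≈ 1.387; C ≈ 1.534; D ≈ 1.323; E ≈ 1.445.
4:3 ≈ 1.333; option D is nearest (Δ 0.010).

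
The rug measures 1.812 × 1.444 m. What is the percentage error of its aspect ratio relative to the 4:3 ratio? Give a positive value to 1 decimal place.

5.9%

Ratio = 1.812 / 1.444 ≈ 1.2548.
Ideal 4:3 ≈ 1.3333. |1.2548 − 1.3333| / 1.3333 ≈ 5.89% → 5.9%.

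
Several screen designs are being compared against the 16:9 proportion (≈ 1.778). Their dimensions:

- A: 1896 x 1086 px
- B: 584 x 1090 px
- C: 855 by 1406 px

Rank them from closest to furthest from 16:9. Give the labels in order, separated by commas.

A, B, C

Ratios: A = 1896 / 1086 ≈ 1.746; B = 1090 / 584 ≈ 1.866; C = 1406 / 855 ≈ 1.644.
|Δ from 1.778|: A 0.032; B 0.088; C 0.134.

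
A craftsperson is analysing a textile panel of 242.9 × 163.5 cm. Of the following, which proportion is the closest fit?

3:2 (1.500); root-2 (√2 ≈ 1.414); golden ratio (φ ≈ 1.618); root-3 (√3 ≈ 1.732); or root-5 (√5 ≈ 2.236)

242.9/163.5 ≈ 1.486. Nearest candidates are 3:2 (1.500, off by 0.014) and root-2 (1.414, off by 0.072).

3:2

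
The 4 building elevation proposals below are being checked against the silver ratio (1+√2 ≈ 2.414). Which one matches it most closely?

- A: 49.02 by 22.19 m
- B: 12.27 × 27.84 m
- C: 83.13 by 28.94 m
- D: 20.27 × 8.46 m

D

Target silver ratio ≈ 2.414.
A: 2.209 (Δ0.205)  B: 2.269 (Δ0.145)  C: 2.872 (Δ0.458)  D: 2.396 (Δ0.018)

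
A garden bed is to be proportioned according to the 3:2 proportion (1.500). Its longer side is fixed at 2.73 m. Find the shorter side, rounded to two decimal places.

3:2 = 1.50000.
Shorter side = 2.73 ÷ 1.50000 ≈ 1.8200 → 1.82 m.

1.82 m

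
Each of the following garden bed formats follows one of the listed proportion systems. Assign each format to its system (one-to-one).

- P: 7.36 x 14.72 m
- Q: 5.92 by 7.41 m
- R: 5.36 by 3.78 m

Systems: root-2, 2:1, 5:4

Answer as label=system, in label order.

Ratios: P ≈ 2.000; Q ≈ 1.252; R ≈ 1.418.
Targets: root-2 ≈ 1.414; 2:1 ≈ 2.000; 5:4 ≈ 1.250.

P=2:1, Q=5:4, R=root-2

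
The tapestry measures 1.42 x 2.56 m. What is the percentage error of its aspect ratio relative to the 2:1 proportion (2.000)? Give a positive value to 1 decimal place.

9.9%

Ratio = 2.56 / 1.42 ≈ 1.8028.
Ideal 2:1 = 2.0000. |1.8028 − 2.0000| / 2.0000 ≈ 9.86% → 9.9%.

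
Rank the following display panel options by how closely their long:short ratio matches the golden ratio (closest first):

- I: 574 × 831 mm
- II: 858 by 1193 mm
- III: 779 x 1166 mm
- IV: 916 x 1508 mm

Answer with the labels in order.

IV, III, I, II

Ratios: I = 831 / 574 ≈ 1.448; II = 1193 / 858 ≈ 1.390; III = 1166 / 779 ≈ 1.497; IV = 1508 / 916 ≈ 1.646.
|Δ from 1.618|: I 0.170; II 0.228; III 0.121; IV 0.028.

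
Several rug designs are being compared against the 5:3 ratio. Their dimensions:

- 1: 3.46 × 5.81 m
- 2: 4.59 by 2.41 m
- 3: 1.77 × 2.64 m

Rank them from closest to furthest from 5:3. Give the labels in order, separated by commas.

1: 5.81/3.46 ≈ 1.679 → |1.679 − 1.667| = 0.012
2: 4.59/2.41 ≈ 1.905 → |1.905 − 1.667| = 0.238
3: 2.64/1.77 ≈ 1.492 → |1.492 − 1.667| = 0.175

1, 3, 2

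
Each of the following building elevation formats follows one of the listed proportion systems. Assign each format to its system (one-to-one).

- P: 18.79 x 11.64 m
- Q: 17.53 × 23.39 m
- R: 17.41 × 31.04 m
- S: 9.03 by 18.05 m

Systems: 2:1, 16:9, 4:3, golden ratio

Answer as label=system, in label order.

P=golden ratio, Q=4:3, R=16:9, S=2:1

P = 18.79/11.64 ≈ 1.614 → golden ratio (1.618)
Q = 23.39/17.53 ≈ 1.334 → 4:3 (1.333)
R = 31.04/17.41 ≈ 1.783 → 16:9 (1.778)
S = 18.05/9.03 ≈ 1.999 → 2:1 (2.000)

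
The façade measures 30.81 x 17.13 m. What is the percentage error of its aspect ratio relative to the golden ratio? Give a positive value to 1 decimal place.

Ratio = 30.81 / 17.13 ≈ 1.7986.
Ideal golden ratio ≈ 1.6180. |1.7986 − 1.6180| / 1.6180 ≈ 11.16% → 11.2%.

11.2%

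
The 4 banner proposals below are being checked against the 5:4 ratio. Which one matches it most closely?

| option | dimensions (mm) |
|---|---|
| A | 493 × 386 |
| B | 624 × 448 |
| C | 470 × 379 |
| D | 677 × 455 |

C

Target 5:4 ≈ 1.250.
A: 1.277 (Δ0.027)  B: 1.393 (Δ0.143)  C: 1.240 (Δ0.010)  D: 1.488 (Δ0.238)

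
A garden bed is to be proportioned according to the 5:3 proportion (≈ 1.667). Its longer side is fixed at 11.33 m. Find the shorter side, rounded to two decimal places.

6.80 m

5:3 ≈ 1.66667.
Shorter side = 11.33 ÷ 1.66667 ≈ 6.7980 → 6.80 m.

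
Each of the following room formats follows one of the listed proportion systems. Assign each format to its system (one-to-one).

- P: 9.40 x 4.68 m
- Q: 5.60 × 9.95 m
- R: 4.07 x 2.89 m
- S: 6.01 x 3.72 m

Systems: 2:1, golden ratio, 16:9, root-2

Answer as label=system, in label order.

P=2:1, Q=16:9, R=root-2, S=golden ratio

Ratios: P ≈ 2.009; Q ≈ 1.777; R ≈ 1.408; S ≈ 1.616.
Targets: 2:1 ≈ 2.000; golden ratio ≈ 1.618; 16:9 ≈ 1.778; root-2 ≈ 1.414.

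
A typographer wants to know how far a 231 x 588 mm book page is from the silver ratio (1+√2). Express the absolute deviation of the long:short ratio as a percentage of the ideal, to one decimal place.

Ratio = 588 / 231 ≈ 2.5455.
Ideal silver ratio ≈ 2.4142. |2.5455 − 2.4142| / 2.4142 ≈ 5.44% → 5.4%.

5.4%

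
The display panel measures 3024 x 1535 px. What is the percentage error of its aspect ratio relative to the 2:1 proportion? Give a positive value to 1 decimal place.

Ratio = 3024 / 1535 ≈ 1.9700.
Ideal 2:1 = 2.0000. |1.9700 − 2.0000| / 2.0000 ≈ 1.50% → 1.5%.

1.5%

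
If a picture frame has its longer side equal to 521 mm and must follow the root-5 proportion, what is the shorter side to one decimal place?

root-5 ≈ 2.23607.
Shorter side = 521 ÷ 2.23607 ≈ 232.998 → 233.0 mm.

233.0 mm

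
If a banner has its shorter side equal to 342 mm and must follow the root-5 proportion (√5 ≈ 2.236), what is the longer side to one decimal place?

root-5 ≈ 2.23607.
Longer side = 342 × 2.23607 ≈ 764.736 → 764.7 mm.

764.7 mm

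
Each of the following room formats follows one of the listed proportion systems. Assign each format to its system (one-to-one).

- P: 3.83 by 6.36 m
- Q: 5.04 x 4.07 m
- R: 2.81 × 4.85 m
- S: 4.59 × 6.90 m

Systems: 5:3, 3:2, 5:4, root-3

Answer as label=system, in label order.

P = 6.36/3.83 ≈ 1.661 → 5:3 (1.667)
Q = 5.04/4.07 ≈ 1.238 → 5:4 (1.250)
R = 4.85/2.81 ≈ 1.726 → root-3 (1.732)
S = 6.90/4.59 ≈ 1.503 → 3:2 (1.500)

P=5:3, Q=5:4, R=root-3, S=3:2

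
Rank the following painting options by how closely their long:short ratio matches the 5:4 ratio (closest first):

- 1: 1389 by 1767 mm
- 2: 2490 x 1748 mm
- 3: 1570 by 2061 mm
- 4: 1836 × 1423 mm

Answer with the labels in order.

1, 4, 3, 2

1: 1767/1389 ≈ 1.272 → |1.272 − 1.250| = 0.022
2: 2490/1748 ≈ 1.424 → |1.424 − 1.250| = 0.174
3: 2061/1570 ≈ 1.313 → |1.313 − 1.250| = 0.063
4: 1836/1423 ≈ 1.290 → |1.290 − 1.250| = 0.040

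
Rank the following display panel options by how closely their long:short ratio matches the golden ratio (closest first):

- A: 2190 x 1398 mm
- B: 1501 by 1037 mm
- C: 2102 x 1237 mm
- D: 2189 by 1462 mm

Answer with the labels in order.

Ratios: A = 2190 / 1398 ≈ 1.567; B = 1501 / 1037 ≈ 1.447; C = 2102 / 1237 ≈ 1.699; D = 2189 / 1462 ≈ 1.497.
|Δ from 1.618|: A 0.051; B 0.171; C 0.081; D 0.121.

A, C, D, B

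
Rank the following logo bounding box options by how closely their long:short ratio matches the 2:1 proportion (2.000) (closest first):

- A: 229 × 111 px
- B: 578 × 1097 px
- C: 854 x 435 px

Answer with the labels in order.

A: 229/111 ≈ 2.063 → |2.063 − 2.000| = 0.063
B: 1097/578 ≈ 1.898 → |1.898 − 2.000| = 0.102
C: 854/435 ≈ 1.963 → |1.963 − 2.000| = 0.037

C, A, B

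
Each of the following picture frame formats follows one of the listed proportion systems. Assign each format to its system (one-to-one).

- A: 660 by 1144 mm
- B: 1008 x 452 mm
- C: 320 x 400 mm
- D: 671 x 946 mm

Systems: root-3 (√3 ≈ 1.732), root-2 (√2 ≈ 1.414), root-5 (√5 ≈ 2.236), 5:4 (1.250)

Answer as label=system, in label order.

A=root-3, B=root-5, C=5:4, D=root-2

A = 1144/660 ≈ 1.733 → root-3 (1.732)
B = 1008/452 ≈ 2.230 → root-5 (2.236)
C = 400/320 ≈ 1.250 → 5:4 (1.250)
D = 946/671 ≈ 1.410 → root-2 (1.414)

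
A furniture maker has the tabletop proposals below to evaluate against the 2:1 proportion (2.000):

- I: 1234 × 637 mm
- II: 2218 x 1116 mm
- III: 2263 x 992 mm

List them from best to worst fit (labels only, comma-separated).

II, I, III

I: 1234/637 ≈ 1.937 → |1.937 − 2.000| = 0.063
II: 2218/1116 ≈ 1.987 → |1.987 − 2.000| = 0.013
III: 2263/992 ≈ 2.281 → |2.281 − 2.000| = 0.281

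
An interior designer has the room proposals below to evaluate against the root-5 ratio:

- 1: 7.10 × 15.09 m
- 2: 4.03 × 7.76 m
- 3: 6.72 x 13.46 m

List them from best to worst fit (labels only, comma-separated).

1, 3, 2

Ratios: 1 = 15.09 / 7.10 ≈ 2.125; 2 = 7.76 / 4.03 ≈ 1.926; 3 = 13.46 / 6.72 ≈ 2.003.
|Δ from 2.236|: 1 0.111; 2 0.310; 3 0.233.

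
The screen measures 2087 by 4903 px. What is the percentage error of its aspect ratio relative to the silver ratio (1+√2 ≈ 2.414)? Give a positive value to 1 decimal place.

Ratio = 4903 / 2087 ≈ 2.3493.
Ideal silver ratio ≈ 2.4142. |2.3493 − 2.4142| / 2.4142 ≈ 2.69% → 2.7%.

2.7%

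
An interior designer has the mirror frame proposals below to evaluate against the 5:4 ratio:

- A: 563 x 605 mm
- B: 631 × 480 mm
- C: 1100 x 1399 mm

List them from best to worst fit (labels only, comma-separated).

C, B, A

Ratios: A = 605 / 563 ≈ 1.075; B = 631 / 480 ≈ 1.315; C = 1399 / 1100 ≈ 1.272.
|Δ from 1.250|: A 0.175; B 0.065; C 0.022.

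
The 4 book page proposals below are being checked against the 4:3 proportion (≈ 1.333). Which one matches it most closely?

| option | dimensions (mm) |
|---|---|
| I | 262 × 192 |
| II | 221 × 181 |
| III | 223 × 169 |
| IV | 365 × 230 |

III

Ratios (long/short): I ≈ 1.365; II ≈ 1.221; III ≈ 1.320; IV ≈ 1.587.
4:3 ≈ 1.333; option III is nearest (Δ 0.013).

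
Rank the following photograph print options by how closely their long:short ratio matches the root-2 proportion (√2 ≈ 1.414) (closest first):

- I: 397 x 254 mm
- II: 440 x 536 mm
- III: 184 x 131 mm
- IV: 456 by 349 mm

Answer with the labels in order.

Ratios: I = 397 / 254 ≈ 1.563; II = 536 / 440 ≈ 1.218; III = 184 / 131 ≈ 1.405; IV = 456 / 349 ≈ 1.307.
|Δ from 1.414|: I 0.149; II 0.196; III 0.009; IV 0.107.

III, IV, I, II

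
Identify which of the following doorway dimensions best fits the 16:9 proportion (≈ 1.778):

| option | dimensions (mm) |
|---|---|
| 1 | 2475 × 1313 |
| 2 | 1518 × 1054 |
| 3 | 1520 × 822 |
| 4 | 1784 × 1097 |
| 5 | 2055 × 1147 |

5

Target 16:9 ≈ 1.778.
1: 1.885 (Δ0.107)  2: 1.440 (Δ0.338)  3: 1.849 (Δ0.071)  4: 1.626 (Δ0.152)  5: 1.792 (Δ0.014)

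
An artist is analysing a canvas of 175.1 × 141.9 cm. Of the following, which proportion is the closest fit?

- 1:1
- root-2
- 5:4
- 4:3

5:4

Ratio = 175.1 / 141.9 ≈ 1.234.
Distances: 1:1 1.000 (Δ 0.234); root-2 1.414 (Δ 0.180); 5:4 1.250 (Δ 0.016); 4:3 1.333 (Δ 0.099).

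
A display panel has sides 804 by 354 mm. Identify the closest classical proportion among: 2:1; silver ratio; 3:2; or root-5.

804/354 ≈ 2.271. Nearest candidates are root-5 (2.236, off by 0.035) and silver ratio (2.414, off by 0.143).

root-5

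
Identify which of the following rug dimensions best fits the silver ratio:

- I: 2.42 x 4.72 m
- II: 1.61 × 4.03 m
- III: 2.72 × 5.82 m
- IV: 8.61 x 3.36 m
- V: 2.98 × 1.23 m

V

Target silver ratio ≈ 2.414.
I: 1.950 (Δ0.464)  II: 2.503 (Δ0.089)  III: 2.140 (Δ0.274)  IV: 2.562 (Δ0.148)  V: 2.423 (Δ0.009)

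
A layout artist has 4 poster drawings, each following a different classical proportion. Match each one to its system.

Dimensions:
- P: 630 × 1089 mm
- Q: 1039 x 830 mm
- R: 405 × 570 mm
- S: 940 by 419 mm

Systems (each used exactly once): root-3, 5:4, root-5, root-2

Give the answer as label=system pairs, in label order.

P=root-3, Q=5:4, R=root-2, S=root-5

P = 1089/630 ≈ 1.729 → root-3 (1.732)
Q = 1039/830 ≈ 1.252 → 5:4 (1.250)
R = 570/405 ≈ 1.407 → root-2 (1.414)
S = 940/419 ≈ 2.243 → root-5 (2.236)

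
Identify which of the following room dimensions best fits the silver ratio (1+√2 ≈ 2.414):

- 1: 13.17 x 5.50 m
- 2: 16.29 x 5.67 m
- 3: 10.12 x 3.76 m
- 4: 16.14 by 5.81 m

Target silver ratio ≈ 2.414.
1: 2.395 (Δ0.019)  2: 2.873 (Δ0.459)  3: 2.691 (Δ0.277)  4: 2.778 (Δ0.364)

1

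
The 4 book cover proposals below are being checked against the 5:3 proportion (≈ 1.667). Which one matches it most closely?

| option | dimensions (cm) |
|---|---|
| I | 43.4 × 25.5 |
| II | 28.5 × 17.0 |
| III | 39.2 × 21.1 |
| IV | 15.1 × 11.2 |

Ratios (long/short): I ≈ 1.702; II ≈ 1.676; III ≈ 1.858; IV ≈ 1.348.
5:3 ≈ 1.667; option II is nearest (Δ 0.009).

II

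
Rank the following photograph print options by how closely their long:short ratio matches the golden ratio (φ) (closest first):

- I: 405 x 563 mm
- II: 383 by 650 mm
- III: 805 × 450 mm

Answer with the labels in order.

II, III, I

I: 563/405 ≈ 1.390 → |1.390 − 1.618| = 0.228
II: 650/383 ≈ 1.697 → |1.697 − 1.618| = 0.079
III: 805/450 ≈ 1.789 → |1.789 − 1.618| = 0.171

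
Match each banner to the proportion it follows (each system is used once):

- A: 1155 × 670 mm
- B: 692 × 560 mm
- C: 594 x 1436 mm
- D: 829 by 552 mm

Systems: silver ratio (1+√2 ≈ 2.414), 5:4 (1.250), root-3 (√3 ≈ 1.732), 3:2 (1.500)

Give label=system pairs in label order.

A=root-3, B=5:4, C=silver ratio, D=3:2

Ratios: A ≈ 1.724; B ≈ 1.236; C ≈ 2.418; D ≈ 1.502.
Targets: silver ratio ≈ 2.414; 5:4 ≈ 1.250; root-3 ≈ 1.732; 3:2 ≈ 1.500.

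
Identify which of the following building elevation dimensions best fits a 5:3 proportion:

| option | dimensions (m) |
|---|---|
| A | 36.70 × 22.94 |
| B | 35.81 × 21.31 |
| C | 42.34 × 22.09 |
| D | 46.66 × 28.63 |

B

Target 5:3 ≈ 1.667.
A: 1.600 (Δ0.067)  B: 1.680 (Δ0.013)  C: 1.917 (Δ0.250)  D: 1.630 (Δ0.037)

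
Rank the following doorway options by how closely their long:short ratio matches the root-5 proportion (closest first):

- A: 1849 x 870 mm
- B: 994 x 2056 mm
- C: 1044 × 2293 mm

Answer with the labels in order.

C, A, B

Ratios: A = 1849 / 870 ≈ 2.125; B = 2056 / 994 ≈ 2.068; C = 2293 / 1044 ≈ 2.196.
|Δ from 2.236|: A 0.111; B 0.168; C 0.040.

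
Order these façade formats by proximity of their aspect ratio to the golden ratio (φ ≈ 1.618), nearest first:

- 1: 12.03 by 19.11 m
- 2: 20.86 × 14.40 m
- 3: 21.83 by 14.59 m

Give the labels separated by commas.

1, 3, 2

1: 19.11/12.03 ≈ 1.589 → |1.589 − 1.618| = 0.029
2: 20.86/14.40 ≈ 1.449 → |1.449 − 1.618| = 0.169
3: 21.83/14.59 ≈ 1.496 → |1.496 − 1.618| = 0.122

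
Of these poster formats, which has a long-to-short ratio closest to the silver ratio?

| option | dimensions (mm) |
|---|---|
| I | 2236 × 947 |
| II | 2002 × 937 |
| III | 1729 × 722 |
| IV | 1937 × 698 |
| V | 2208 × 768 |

Target silver ratio ≈ 2.414.
I: 2.361 (Δ0.053)  II: 2.137 (Δ0.277)  III: 2.395 (Δ0.019)  IV: 2.775 (Δ0.361)  V: 2.875 (Δ0.461)

III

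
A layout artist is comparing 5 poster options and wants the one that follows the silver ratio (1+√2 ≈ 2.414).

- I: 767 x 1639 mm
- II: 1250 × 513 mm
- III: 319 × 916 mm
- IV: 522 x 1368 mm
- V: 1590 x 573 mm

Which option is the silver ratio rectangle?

Target silver ratio ≈ 2.414.
I: 2.137 (Δ0.277)  II: 2.437 (Δ0.023)  III: 2.871 (Δ0.457)  IV: 2.621 (Δ0.207)  V: 2.775 (Δ0.361)

II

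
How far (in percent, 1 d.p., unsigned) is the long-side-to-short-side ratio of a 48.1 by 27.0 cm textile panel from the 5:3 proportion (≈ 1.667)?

Ratio = 48.1 / 27.0 ≈ 1.7815.
Ideal 5:3 ≈ 1.6667. |1.7815 − 1.6667| / 1.6667 ≈ 6.89% → 6.9%.

6.9%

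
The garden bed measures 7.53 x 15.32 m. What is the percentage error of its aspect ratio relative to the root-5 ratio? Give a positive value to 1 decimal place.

9.0%

Ratio = 15.32 / 7.53 ≈ 2.0345.
Ideal root-5 ≈ 2.2361. |2.0345 − 2.2361| / 2.2361 ≈ 9.02% → 9.0%.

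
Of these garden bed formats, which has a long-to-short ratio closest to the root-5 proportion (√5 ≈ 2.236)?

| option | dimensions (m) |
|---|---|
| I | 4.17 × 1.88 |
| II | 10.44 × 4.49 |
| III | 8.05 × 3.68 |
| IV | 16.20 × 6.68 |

Target root-5 ≈ 2.236.
I: 2.218 (Δ0.018)  II: 2.325 (Δ0.089)  III: 2.188 (Δ0.048)  IV: 2.425 (Δ0.189)

I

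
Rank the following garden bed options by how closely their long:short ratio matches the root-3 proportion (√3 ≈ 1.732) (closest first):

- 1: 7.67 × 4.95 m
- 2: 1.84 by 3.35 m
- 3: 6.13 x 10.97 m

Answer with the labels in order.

Ratios: 1 = 7.67 / 4.95 ≈ 1.549; 2 = 3.35 / 1.84 ≈ 1.821; 3 = 10.97 / 6.13 ≈ 1.790.
|Δ from 1.732|: 1 0.183; 2 0.089; 3 0.058.

3, 2, 1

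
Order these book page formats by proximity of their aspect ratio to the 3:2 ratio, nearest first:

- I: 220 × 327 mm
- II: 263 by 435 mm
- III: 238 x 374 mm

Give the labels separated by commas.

I, III, II

I: 327/220 ≈ 1.486 → |1.486 − 1.500| = 0.014
II: 435/263 ≈ 1.654 → |1.654 − 1.500| = 0.154
III: 374/238 ≈ 1.571 → |1.571 − 1.500| = 0.071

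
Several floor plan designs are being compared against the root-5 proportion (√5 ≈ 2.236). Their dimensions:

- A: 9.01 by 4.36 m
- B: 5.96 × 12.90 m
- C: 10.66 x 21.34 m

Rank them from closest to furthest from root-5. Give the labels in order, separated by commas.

B, A, C

A: 9.01/4.36 ≈ 2.067 → |2.067 − 2.236| = 0.169
B: 12.90/5.96 ≈ 2.164 → |2.164 − 2.236| = 0.072
C: 21.34/10.66 ≈ 2.002 → |2.002 − 2.236| = 0.234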